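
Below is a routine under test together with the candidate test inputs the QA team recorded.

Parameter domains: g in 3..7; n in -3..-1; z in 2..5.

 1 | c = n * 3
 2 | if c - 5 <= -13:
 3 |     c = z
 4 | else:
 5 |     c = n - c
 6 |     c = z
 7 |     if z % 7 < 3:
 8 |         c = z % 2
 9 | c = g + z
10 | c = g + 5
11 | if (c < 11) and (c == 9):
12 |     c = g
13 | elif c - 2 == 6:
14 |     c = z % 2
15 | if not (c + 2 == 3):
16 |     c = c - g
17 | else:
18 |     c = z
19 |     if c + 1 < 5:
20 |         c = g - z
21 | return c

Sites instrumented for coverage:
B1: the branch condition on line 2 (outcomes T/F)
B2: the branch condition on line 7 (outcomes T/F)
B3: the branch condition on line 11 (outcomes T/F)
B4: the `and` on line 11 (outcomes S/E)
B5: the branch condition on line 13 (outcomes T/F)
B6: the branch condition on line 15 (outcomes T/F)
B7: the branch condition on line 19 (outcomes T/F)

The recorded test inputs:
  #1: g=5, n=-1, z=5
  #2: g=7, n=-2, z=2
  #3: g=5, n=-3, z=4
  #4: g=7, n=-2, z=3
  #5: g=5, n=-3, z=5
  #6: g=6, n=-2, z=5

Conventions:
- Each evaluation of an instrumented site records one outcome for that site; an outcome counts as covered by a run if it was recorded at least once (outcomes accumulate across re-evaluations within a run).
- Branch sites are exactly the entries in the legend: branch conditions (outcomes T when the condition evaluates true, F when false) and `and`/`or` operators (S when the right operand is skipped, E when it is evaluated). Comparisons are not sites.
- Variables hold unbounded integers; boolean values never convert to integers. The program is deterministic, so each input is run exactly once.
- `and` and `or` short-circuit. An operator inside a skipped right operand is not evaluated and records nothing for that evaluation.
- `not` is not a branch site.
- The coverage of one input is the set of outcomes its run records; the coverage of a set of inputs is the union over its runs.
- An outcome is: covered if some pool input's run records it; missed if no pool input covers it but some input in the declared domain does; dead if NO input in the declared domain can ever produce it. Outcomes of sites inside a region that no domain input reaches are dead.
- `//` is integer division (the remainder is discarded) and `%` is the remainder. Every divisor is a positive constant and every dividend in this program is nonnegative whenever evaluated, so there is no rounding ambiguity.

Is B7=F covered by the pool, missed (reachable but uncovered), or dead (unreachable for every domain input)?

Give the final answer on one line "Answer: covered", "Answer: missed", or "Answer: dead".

no pool input records B7=F
but domain input (g=3, n=-3, z=5) does record it -> reachable, so missed

Answer: missed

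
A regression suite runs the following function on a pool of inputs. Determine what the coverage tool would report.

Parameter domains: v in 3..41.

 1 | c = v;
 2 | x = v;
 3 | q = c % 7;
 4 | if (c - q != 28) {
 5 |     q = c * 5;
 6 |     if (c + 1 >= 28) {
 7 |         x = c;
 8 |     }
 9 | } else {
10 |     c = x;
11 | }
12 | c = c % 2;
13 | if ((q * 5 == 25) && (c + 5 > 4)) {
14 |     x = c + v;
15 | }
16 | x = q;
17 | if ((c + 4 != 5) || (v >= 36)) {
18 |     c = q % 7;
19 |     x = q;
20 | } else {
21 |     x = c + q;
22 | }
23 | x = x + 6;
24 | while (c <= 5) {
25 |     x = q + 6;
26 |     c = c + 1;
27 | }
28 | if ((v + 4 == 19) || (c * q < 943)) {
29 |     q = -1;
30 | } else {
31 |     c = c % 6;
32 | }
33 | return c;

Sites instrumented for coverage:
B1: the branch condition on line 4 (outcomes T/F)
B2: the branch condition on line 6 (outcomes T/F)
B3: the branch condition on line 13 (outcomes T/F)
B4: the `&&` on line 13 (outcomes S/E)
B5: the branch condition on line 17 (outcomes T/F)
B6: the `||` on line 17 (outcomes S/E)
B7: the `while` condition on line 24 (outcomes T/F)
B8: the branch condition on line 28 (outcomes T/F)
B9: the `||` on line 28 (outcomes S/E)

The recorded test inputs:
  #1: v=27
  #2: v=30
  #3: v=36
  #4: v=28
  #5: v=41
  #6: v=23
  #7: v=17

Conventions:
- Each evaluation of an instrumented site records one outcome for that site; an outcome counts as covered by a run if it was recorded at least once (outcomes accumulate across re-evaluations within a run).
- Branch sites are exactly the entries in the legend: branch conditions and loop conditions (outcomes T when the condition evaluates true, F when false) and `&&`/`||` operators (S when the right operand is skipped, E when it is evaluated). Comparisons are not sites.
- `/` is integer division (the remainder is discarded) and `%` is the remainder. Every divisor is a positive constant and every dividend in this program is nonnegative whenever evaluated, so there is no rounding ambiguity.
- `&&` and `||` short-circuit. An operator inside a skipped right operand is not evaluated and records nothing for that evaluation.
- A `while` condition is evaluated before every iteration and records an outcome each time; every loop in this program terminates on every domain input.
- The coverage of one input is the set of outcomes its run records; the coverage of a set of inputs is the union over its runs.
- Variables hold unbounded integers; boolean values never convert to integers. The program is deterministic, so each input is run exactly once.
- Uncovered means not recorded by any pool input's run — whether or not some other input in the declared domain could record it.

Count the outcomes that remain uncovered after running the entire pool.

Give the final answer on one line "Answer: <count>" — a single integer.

input #1 (v=27): events B1->T, B2->T, B4->S, B3->F, B6->E, B5->F, B7->T, B7->T, B7->T, B7->T, B7->T, B7->F, B9->E, B8->T; covers B1=T, B2=T, B3=F, B4=S, B5=F, B6=E, B7=T, B7=F, B8=T, B9=E
input #2 (v=30): events B1->F, B4->S, B3->F, B6->S, B5->T, B7->T, B7->T, B7->T, B7->T, B7->F, B9->E, B8->T; covers B1=F, B3=F, B4=S, B5=T, B6=S, B7=T, B7=F, B8=T, B9=E
input #3 (v=36): events B1->T, B2->T, B4->S, B3->F, B6->S, B5->T, B7->T, B7->F, B9->E, B8->F; covers B1=T, B2=T, B3=F, B4=S, B5=T, B6=S, B7=T, B7=F, B8=F, B9=E
input #4 (v=28): events B1->F, B4->S, B3->F, B6->S, B5->T, B7->T, B7->T, B7->T, B7->T, B7->T, B7->T, B7->F, B9->E, B8->T; covers B1=F, B3=F, B4=S, B5=T, B6=S, B7=T, B7=F, B8=T, B9=E
input #5 (v=41): events B1->T, B2->T, B4->S, B3->F, B6->E, B5->T, B7->T, B7->T, B7->T, B7->T, B7->F, B9->E, B8->F; covers B1=T, B2=T, B3=F, B4=S, B5=T, B6=E, B7=T, B7=F, B8=F, B9=E
input #6 (v=23): events B1->T, B2->F, B4->S, B3->F, B6->E, B5->F, B7->T, B7->T, B7->T, B7->T, B7->T, B7->F, B9->E, B8->T; covers B1=T, B2=F, B3=F, B4=S, B5=F, B6=E, B7=T, B7=F, B8=T, B9=E
input #7 (v=17): events B1->T, B2->F, B4->S, B3->F, B6->E, B5->F, B7->T, B7->T, B7->T, B7->T, B7->T, B7->F, B9->E, B8->T; covers B1=T, B2=F, B3=F, B4=S, B5=F, B6=E, B7=T, B7=F, B8=T, B9=E
union over the pool: B1=T, B1=F, B2=T, B2=F, B3=F, B4=S, B5=T, B5=F, B6=S, B6=E, B7=T, B7=F, B8=T, B8=F, B9=E
uncovered (3 of 18): B3=T, B4=E, B9=S

Answer: 3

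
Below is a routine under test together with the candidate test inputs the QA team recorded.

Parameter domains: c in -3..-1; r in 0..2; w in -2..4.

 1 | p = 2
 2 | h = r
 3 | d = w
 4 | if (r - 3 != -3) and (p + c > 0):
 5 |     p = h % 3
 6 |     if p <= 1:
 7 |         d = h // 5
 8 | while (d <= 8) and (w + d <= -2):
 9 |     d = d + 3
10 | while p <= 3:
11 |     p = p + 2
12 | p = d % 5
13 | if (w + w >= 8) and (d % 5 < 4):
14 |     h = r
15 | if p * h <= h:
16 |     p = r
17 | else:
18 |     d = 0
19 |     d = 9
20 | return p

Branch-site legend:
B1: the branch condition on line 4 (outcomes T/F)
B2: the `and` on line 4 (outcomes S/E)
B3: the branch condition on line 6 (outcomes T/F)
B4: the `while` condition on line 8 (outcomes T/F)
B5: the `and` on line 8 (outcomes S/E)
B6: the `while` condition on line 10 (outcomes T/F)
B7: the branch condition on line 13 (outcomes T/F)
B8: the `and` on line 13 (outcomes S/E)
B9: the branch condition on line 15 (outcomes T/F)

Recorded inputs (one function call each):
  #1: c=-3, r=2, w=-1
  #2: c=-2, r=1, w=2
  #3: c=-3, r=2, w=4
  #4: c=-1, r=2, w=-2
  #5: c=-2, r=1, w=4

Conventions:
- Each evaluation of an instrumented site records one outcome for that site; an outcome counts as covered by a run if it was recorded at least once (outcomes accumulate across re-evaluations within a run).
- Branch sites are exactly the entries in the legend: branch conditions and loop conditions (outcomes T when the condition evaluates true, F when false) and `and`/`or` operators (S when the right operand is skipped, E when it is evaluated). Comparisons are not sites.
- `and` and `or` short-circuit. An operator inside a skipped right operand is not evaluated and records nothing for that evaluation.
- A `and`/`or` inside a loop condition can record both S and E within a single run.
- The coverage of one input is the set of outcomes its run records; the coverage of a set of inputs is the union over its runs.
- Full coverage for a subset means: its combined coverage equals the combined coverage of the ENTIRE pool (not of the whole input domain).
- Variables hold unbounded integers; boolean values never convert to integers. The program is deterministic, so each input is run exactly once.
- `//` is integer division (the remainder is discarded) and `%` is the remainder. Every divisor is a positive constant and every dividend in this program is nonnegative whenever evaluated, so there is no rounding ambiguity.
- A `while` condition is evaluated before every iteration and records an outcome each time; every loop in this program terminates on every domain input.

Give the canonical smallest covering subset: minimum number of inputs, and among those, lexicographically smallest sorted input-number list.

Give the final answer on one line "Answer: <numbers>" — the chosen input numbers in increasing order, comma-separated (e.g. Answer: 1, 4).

input #1, c=-3, r=2, w=-1: events B2->E, B1->F, B5->E, B4->T, B5->E, B4->F, B6->T, B6->F, B8->S, B7->F, B9->F; outcomes B1=F, B2=E, B4=T, B4=F, B5=E, B6=T, B6=F, B7=F, B8=S, B9=F
input #2, c=-2, r=1, w=2: events B2->E, B1->F, B5->E, B4->F, B6->T, B6->F, B8->S, B7->F, B9->F; outcomes B1=F, B2=E, B4=F, B5=E, B6=T, B6=F, B7=F, B8=S, B9=F
input #3, c=-3, r=2, w=4: events B2->E, B1->F, B5->E, B4->F, B6->T, B6->F, B8->E, B7->F, B9->F; outcomes B1=F, B2=E, B4=F, B5=E, B6=T, B6=F, B7=F, B8=E, B9=F
input #4, c=-1, r=2, w=-2: events B2->E, B1->T, B3->F, B5->E, B4->T, B5->E, B4->F, B6->T, B6->F, B8->S, B7->F, B9->T; outcomes B1=T, B2=E, B3=F, B4=T, B4=F, B5=E, B6=T, B6=F, B7=F, B8=S, B9=T
input #5, c=-2, r=1, w=4: events B2->E, B1->F, B5->E, B4->F, B6->T, B6->F, B8->E, B7->F, B9->F; outcomes B1=F, B2=E, B4=F, B5=E, B6=T, B6=F, B7=F, B8=E, B9=F
pool-wide coverage (14 outcomes): B1=T, B1=F, B2=E, B3=F, B4=T, B4=F, B5=E, B6=T, B6=F, B7=F, B8=S, B8=E, B9=T, B9=F
every size-1 subset falls short of the 14 outcomes (best: 11/14)
the canonical winner is {3, 4}: size 2, full 14-outcome coverage, earliest index list among size-2 covers

Answer: 3, 4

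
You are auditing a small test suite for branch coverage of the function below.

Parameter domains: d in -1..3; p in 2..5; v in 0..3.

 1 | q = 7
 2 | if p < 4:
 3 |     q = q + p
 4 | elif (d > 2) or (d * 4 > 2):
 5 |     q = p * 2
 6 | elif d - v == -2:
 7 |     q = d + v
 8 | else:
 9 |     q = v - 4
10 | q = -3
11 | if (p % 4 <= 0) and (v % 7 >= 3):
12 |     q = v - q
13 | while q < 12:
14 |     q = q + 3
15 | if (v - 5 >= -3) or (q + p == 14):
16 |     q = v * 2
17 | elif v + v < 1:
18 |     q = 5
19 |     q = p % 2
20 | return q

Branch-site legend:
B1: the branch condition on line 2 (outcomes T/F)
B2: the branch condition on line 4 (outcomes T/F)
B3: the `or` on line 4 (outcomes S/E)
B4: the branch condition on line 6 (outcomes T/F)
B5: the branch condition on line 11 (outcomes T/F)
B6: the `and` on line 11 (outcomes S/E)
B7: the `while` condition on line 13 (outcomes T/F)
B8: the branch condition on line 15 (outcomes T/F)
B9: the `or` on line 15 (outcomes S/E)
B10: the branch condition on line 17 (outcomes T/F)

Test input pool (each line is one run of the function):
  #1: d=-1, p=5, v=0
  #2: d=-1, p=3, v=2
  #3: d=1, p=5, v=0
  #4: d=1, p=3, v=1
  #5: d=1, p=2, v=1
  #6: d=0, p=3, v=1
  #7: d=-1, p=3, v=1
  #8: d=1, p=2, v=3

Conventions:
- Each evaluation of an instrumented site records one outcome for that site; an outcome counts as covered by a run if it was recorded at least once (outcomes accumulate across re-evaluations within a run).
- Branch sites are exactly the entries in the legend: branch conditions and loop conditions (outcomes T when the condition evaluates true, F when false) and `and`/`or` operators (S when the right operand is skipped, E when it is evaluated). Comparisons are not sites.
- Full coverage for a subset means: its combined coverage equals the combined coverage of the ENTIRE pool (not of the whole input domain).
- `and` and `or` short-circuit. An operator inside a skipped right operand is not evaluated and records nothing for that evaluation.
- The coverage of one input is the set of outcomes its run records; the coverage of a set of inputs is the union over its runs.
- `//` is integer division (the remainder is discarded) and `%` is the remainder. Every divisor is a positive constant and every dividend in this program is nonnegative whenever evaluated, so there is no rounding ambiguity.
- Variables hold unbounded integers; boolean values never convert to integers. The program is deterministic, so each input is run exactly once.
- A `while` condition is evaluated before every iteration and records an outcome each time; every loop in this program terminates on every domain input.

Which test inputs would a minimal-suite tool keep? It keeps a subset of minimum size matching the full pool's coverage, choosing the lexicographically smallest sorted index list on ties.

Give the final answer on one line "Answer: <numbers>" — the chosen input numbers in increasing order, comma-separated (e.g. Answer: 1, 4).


input #1, d=-1, p=5, v=0: outcomes B1=F, B2=F, B3=E, B4=F, B5=F, B6=S, B7=T, B7=F, B8=F, B9=E, B10=T
input #2, d=-1, p=3, v=2: outcomes B1=T, B5=F, B6=S, B7=T, B7=F, B8=T, B9=S
input #3, d=1, p=5, v=0: outcomes B1=F, B2=T, B3=E, B5=F, B6=S, B7=T, B7=F, B8=F, B9=E, B10=T
input #4, d=1, p=3, v=1: outcomes B1=T, B5=F, B6=S, B7=T, B7=F, B8=F, B9=E, B10=F
input #5, d=1, p=2, v=1: outcomes B1=T, B5=F, B6=S, B7=T, B7=F, B8=T, B9=E
input #6, d=0, p=3, v=1: outcomes B1=T, B5=F, B6=S, B7=T, B7=F, B8=F, B9=E, B10=F
input #7, d=-1, p=3, v=1: outcomes B1=T, B5=F, B6=S, B7=T, B7=F, B8=F, B9=E, B10=F
input #8, d=1, p=2, v=3: outcomes B1=T, B5=F, B6=S, B7=T, B7=F, B8=T, B9=S
union over all inputs: B1=T, B1=F, B2=T, B2=F, B3=E, B4=F, B5=F, B6=S, B7=T, B7=F, B8=T, B8=F, B9=S, B9=E, B10=T, B10=F (16 outcomes)
checked all size-1 subsets: none covers 16 outcomes (max 11/16)
checked all size-2 subsets: none covers 16 outcomes (max 14/16)
checked all size-3 subsets: none covers 16 outcomes (max 15/16)
the canonical winner is {1, 2, 3, 4}: size 4, full 16-outcome coverage, earliest index list among size-4 covers
Answer: 1, 2, 3, 4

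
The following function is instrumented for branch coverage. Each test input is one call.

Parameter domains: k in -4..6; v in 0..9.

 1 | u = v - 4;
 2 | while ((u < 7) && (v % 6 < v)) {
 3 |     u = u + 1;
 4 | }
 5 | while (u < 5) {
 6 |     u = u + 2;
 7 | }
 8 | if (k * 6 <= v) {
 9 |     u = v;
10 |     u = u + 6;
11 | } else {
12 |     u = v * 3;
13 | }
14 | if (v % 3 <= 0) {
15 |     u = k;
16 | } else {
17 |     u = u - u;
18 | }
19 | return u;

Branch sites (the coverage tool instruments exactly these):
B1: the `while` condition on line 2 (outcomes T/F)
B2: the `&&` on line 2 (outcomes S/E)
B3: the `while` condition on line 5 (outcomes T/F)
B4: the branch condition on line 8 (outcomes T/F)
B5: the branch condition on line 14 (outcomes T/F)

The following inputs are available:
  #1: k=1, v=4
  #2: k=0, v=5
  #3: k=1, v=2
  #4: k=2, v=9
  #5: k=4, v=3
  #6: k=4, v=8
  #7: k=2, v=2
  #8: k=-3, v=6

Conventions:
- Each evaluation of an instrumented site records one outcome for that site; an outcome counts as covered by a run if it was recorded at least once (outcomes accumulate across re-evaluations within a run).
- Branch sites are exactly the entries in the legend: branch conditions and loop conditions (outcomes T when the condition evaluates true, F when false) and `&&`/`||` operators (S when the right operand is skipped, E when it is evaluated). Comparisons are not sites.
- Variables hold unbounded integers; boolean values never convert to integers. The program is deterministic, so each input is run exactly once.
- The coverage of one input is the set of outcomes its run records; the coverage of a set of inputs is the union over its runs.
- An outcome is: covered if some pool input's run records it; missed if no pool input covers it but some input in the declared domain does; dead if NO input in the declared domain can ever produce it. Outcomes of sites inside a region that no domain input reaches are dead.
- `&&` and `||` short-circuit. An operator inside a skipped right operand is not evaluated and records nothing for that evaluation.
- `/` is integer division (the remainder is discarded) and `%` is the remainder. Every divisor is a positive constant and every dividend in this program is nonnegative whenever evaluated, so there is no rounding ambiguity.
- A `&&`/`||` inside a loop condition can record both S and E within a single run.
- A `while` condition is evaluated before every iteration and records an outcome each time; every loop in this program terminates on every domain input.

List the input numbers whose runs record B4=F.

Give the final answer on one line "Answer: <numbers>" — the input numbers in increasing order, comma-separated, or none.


input #1 (k=1, v=4): covers B4=F
input #2 (k=0, v=5): misses B4=F
input #3 (k=1, v=2): covers B4=F
input #4 (k=2, v=9): covers B4=F
input #5 (k=4, v=3): covers B4=F
input #6 (k=4, v=8): covers B4=F
input #7 (k=2, v=2): covers B4=F
input #8 (k=-3, v=6): misses B4=F
Answer: 1, 3, 4, 5, 6, 7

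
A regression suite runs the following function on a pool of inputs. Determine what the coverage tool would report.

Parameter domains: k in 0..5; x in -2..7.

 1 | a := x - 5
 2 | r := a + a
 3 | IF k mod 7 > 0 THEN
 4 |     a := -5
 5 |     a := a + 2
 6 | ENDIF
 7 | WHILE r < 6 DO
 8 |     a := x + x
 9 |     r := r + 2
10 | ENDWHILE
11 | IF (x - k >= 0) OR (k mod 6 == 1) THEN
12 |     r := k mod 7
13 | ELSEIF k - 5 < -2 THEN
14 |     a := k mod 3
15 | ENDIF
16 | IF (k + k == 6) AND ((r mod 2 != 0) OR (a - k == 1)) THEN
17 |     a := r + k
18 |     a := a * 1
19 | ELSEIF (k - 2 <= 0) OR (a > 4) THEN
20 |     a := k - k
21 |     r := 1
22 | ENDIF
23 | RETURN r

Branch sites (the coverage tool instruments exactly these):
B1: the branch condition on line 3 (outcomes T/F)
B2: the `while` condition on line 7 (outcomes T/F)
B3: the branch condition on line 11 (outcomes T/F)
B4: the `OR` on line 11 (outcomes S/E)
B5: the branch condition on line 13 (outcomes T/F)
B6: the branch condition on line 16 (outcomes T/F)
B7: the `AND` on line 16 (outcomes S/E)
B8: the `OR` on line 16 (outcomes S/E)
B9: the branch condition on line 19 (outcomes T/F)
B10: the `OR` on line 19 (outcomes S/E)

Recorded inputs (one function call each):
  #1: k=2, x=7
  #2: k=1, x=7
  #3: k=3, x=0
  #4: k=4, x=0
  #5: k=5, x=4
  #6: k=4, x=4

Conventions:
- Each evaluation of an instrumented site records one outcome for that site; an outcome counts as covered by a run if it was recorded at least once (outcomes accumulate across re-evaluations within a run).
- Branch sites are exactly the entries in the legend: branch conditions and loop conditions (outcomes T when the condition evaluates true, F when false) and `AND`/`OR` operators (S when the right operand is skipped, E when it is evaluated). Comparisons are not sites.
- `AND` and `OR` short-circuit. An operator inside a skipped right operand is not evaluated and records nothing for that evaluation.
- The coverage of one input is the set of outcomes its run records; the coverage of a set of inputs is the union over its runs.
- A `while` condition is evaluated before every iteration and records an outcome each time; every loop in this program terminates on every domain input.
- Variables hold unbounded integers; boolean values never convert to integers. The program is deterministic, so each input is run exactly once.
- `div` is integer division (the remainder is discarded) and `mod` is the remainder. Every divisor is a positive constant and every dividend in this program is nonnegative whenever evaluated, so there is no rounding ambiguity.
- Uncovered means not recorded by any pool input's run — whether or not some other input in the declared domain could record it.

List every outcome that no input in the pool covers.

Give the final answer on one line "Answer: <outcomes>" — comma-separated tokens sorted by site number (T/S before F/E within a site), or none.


run #1 (k=2, x=7) records B1=T, B2=T, B2=F, B3=T, B4=S, B6=F, B7=S, B9=T, B10=S
run #2 (k=1, x=7) records B1=T, B2=T, B2=F, B3=T, B4=S, B6=F, B7=S, B9=T, B10=S
run #3 (k=3, x=0) records B1=T, B2=T, B2=F, B3=F, B4=E, B5=F, B6=F, B7=E, B8=E, B9=F, B10=E
run #4 (k=4, x=0) records B1=T, B2=T, B2=F, B3=F, B4=E, B5=F, B6=F, B7=S, B9=F, B10=E
run #5 (k=5, x=4) records B1=T, B2=T, B2=F, B3=F, B4=E, B5=F, B6=F, B7=S, B9=T, B10=E
run #6 (k=4, x=4) records B1=T, B2=T, B2=F, B3=T, B4=S, B6=F, B7=S, B9=T, B10=E
union over the pool: B1=T, B2=T, B2=F, B3=T, B3=F, B4=S, B4=E, B5=F, B6=F, B7=S, B7=E, B8=E, B9=T, B9=F, B10=S, B10=E
uncovered (4 of 20): B1=F, B5=T, B6=T, B8=S
Answer: B1=F, B5=T, B6=T, B8=S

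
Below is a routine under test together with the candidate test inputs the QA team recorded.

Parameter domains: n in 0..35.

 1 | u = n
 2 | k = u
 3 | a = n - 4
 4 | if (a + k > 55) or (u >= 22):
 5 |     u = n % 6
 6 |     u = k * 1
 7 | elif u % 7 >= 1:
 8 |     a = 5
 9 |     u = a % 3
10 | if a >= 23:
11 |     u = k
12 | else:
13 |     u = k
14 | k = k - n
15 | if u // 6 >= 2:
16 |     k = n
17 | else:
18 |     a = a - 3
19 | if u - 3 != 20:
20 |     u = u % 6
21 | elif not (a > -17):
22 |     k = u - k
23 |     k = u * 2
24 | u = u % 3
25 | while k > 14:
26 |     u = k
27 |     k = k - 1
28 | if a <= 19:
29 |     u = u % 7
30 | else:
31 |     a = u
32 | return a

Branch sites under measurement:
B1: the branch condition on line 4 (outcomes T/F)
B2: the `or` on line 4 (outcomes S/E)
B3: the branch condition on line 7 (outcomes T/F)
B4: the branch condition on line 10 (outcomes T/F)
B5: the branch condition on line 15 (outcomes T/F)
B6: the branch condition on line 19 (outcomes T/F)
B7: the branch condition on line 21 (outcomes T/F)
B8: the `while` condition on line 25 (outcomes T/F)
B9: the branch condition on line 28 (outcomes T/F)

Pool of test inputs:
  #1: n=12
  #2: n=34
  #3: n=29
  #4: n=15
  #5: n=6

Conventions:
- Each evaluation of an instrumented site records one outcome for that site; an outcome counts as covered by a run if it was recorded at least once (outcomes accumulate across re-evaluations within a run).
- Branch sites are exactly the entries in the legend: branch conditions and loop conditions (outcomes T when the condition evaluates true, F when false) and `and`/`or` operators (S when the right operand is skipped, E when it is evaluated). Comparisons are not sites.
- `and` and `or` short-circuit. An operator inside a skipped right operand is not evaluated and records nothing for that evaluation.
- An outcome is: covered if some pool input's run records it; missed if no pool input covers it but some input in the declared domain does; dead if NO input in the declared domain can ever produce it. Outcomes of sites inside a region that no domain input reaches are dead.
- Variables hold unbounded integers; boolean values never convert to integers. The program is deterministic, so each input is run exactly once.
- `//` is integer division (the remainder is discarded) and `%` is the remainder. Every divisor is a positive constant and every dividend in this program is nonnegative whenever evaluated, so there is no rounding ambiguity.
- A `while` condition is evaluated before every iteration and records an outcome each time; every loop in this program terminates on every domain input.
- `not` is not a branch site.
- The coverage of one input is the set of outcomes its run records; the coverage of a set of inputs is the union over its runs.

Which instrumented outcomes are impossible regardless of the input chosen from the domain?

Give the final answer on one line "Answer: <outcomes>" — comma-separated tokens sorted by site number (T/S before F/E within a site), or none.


exhaustive pass over the 36-input domain:
  B7=T: unreachable across the whole domain -> dead
  reachable outcomes have witnesses, e.g. B1=T (e.g. n=22), B1=F (e.g. n=0), B2=S (e.g. n=30), B2=E (e.g. n=0)
Answer: B7=T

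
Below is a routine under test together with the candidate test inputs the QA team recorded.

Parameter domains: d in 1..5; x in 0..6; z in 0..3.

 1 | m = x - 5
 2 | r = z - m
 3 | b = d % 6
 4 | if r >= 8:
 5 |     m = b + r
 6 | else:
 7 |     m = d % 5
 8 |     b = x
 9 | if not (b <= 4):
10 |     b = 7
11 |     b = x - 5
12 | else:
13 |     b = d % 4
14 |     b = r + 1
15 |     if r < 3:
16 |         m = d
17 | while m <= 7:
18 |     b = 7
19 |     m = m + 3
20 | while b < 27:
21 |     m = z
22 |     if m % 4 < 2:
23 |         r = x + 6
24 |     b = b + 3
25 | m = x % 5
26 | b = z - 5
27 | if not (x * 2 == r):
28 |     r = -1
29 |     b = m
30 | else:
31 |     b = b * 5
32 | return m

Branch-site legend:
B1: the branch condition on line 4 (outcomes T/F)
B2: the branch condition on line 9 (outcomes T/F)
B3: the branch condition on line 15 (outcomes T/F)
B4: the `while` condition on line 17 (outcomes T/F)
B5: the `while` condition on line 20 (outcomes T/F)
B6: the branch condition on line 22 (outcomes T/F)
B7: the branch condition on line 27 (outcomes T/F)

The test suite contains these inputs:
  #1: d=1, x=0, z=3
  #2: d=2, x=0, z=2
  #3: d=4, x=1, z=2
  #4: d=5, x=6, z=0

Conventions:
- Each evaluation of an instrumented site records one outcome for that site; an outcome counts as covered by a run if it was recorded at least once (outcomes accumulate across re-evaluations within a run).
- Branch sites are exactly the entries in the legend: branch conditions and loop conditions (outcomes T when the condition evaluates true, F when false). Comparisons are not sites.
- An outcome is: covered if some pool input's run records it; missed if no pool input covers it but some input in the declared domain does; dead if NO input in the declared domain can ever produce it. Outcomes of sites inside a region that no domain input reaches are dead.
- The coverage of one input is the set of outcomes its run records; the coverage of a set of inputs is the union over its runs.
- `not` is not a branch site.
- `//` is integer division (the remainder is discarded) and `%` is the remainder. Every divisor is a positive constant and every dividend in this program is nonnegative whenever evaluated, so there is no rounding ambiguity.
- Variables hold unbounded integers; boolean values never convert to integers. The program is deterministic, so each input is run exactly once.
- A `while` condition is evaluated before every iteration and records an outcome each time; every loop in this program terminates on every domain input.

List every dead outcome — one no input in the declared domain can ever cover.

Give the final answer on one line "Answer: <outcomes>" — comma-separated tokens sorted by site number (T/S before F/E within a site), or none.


sweeping the full domain (140 inputs) for each outcome:
  reachable outcomes have witnesses, e.g. B1=T (e.g. d=1, x=0, z=3), B1=F (e.g. d=1, x=0, z=0), B2=T (e.g. d=1, x=5, z=0), B2=F (e.g. d=1, x=0, z=0)
Answer: none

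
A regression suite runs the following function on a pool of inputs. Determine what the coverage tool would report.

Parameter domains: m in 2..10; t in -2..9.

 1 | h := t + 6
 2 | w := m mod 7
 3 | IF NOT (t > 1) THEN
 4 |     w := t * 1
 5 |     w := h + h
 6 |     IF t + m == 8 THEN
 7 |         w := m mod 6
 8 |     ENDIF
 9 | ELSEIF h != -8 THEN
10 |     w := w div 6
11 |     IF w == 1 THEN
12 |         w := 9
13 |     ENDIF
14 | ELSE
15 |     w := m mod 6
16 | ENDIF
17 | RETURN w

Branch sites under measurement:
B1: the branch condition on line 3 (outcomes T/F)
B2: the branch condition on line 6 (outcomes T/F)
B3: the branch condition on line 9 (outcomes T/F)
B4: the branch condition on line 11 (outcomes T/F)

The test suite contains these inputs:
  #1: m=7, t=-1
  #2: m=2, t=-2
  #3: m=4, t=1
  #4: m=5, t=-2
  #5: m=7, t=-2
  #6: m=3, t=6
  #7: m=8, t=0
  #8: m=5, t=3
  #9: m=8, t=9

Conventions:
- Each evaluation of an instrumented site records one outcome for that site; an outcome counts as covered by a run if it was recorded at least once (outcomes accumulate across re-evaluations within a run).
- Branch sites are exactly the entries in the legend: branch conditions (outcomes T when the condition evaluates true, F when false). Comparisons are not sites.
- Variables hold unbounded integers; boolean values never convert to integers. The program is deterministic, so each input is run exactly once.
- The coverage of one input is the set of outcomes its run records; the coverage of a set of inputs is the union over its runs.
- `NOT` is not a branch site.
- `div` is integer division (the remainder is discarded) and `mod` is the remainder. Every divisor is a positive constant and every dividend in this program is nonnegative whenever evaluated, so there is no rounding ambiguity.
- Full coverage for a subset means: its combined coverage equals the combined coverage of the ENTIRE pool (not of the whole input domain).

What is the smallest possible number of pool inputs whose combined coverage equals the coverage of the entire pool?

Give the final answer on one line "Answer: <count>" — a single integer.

input #1 (m=7, t=-1): events B1->T, B2->F; covers B1=T, B2=F
input #2 (m=2, t=-2): events B1->T, B2->F; covers B1=T, B2=F
input #3 (m=4, t=1): events B1->T, B2->F; covers B1=T, B2=F
input #4 (m=5, t=-2): events B1->T, B2->F; covers B1=T, B2=F
input #5 (m=7, t=-2): events B1->T, B2->F; covers B1=T, B2=F
input #6 (m=3, t=6): events B1->F, B3->T, B4->F; covers B1=F, B3=T, B4=F
input #7 (m=8, t=0): events B1->T, B2->T; covers B1=T, B2=T
input #8 (m=5, t=3): events B1->F, B3->T, B4->F; covers B1=F, B3=T, B4=F
input #9 (m=8, t=9): events B1->F, B3->T, B4->F; covers B1=F, B3=T, B4=F
together the pool reaches 6 outcomes: B1=T, B1=F, B2=T, B2=F, B3=T, B4=F
no size-1 subset reaches all 6 outcomes (best union: 3/6)
no size-2 subset reaches all 6 outcomes (best union: 5/6)
inputs {1, 6, 7} (size 3) cover everything; no size-3 subset with a lexicographically smaller index list covers all 6

Answer: 3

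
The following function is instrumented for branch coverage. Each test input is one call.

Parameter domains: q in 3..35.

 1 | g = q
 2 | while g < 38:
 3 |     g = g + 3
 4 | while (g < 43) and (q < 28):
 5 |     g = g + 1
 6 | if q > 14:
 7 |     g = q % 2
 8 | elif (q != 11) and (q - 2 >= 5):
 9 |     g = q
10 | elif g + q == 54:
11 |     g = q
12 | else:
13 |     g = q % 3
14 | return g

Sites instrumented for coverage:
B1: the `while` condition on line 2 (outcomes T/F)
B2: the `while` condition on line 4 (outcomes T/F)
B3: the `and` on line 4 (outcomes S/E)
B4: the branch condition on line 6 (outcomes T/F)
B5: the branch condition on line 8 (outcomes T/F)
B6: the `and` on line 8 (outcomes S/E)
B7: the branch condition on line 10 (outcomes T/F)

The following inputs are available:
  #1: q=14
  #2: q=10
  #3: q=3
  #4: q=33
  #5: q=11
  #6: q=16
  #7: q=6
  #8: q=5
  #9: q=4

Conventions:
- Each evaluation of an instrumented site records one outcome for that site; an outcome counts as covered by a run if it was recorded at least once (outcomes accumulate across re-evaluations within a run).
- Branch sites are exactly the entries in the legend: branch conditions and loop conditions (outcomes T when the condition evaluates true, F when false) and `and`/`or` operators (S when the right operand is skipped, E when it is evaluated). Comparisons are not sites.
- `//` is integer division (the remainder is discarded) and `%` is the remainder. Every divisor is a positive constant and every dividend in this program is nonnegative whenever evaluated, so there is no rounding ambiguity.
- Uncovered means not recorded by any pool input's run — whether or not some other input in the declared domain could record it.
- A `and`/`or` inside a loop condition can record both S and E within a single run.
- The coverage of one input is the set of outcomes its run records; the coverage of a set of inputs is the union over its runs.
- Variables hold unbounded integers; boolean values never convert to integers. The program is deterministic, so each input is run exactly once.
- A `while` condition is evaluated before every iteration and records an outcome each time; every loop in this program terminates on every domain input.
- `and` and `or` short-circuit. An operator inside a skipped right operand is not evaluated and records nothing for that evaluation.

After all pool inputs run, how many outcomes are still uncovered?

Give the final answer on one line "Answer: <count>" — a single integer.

run #1 (q=14) runs B1->T, B1->T, B1->T, B1->T, B1->T, B1->T, B1->T, B1->T, B1->F, B3->E, B2->T, B3->E, B2->T, B3->E, ...; records B1=T, B1=F, B2=T, B2=F, B3=S, B3=E, B4=F, B5=T, B6=E
run #2 (q=10) runs B1->T, B1->T, B1->T, B1->T, B1->T, B1->T, B1->T, B1->T, B1->T, B1->T, B1->F, B3->E, B2->T, B3->E, ...; records B1=T, B1=F, B2=T, B2=F, B3=S, B3=E, B4=F, B5=T, B6=E
run #3 (q=3) runs B1->T, B1->T, B1->T, B1->T, B1->T, B1->T, B1->T, B1->T, B1->T, B1->T, B1->T, B1->T, B1->F, B3->E, ...; records B1=T, B1=F, B2=T, B2=F, B3=S, B3=E, B4=F, B5=F, B6=E, B7=F
run #4 (q=33) runs B1->T, B1->T, B1->F, B3->E, B2->F, B4->T; records B1=T, B1=F, B2=F, B3=E, B4=T
run #5 (q=11) runs B1->T, B1->T, B1->T, B1->T, B1->T, B1->T, B1->T, B1->T, B1->T, B1->F, B3->E, B2->T, B3->E, B2->T, ...; records B1=T, B1=F, B2=T, B2=F, B3=S, B3=E, B4=F, B5=F, B6=S, B7=T
run #6 (q=16) runs B1->T, B1->T, B1->T, B1->T, B1->T, B1->T, B1->T, B1->T, B1->F, B3->E, B2->T, B3->E, B2->T, B3->E, ...; records B1=T, B1=F, B2=T, B2=F, B3=S, B3=E, B4=T
run #7 (q=6) runs B1->T, B1->T, B1->T, B1->T, B1->T, B1->T, B1->T, B1->T, B1->T, B1->T, B1->T, B1->F, B3->E, B2->T, ...; records B1=T, B1=F, B2=T, B2=F, B3=S, B3=E, B4=F, B5=F, B6=E, B7=F
run #8 (q=5) runs B1->T, B1->T, B1->T, B1->T, B1->T, B1->T, B1->T, B1->T, B1->T, B1->T, B1->T, B1->F, B3->E, B2->T, ...; records B1=T, B1=F, B2=T, B2=F, B3=S, B3=E, B4=F, B5=F, B6=E, B7=F
run #9 (q=4) runs B1->T, B1->T, B1->T, B1->T, B1->T, B1->T, B1->T, B1->T, B1->T, B1->T, B1->T, B1->T, B1->F, B3->E, ...; records B1=T, B1=F, B2=T, B2=F, B3=S, B3=E, B4=F, B5=F, B6=E, B7=F
union over the pool: B1=T, B1=F, B2=T, B2=F, B3=S, B3=E, B4=T, B4=F, B5=T, B5=F, B6=S, B6=E, B7=T, B7=F
uncovered (0 of 14): none

Answer: 0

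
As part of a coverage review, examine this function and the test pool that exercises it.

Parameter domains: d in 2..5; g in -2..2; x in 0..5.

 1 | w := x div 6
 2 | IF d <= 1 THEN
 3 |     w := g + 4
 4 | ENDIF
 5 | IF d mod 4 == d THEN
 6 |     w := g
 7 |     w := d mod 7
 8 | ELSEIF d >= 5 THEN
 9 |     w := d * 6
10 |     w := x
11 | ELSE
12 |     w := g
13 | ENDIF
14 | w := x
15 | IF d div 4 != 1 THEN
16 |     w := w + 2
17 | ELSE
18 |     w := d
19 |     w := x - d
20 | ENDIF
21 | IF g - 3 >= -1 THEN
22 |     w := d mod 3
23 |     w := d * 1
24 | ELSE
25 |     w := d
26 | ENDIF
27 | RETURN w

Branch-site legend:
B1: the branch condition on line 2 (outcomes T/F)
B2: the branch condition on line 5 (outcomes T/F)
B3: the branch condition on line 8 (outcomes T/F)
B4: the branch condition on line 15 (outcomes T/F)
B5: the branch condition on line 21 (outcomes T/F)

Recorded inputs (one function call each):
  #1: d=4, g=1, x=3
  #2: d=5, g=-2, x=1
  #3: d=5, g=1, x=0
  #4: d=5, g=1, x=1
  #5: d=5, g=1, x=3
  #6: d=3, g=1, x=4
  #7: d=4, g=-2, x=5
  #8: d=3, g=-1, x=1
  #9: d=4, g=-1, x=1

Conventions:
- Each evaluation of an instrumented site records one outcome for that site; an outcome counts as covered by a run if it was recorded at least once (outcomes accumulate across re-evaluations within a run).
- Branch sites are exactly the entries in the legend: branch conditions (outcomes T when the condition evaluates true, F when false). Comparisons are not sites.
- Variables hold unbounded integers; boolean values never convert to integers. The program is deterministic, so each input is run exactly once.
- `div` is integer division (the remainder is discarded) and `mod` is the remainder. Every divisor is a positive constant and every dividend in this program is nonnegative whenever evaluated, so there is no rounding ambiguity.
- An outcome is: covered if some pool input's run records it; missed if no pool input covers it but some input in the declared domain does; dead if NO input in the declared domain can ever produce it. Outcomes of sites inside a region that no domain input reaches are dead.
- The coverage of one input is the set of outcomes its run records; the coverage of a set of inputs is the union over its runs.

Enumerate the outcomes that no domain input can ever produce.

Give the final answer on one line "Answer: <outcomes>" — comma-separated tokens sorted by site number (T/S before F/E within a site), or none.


running all 120 domain inputs and tallying outcomes:
  B1=T: zero occurrences over every domain input -> dead
  reachable outcomes have witnesses, e.g. B1=F (e.g. d=2, g=-2, x=0), B2=T (e.g. d=2, g=-2, x=0), B2=F (e.g. d=4, g=-2, x=0), B3=T (e.g. d=5, g=-2, x=0)
Answer: B1=T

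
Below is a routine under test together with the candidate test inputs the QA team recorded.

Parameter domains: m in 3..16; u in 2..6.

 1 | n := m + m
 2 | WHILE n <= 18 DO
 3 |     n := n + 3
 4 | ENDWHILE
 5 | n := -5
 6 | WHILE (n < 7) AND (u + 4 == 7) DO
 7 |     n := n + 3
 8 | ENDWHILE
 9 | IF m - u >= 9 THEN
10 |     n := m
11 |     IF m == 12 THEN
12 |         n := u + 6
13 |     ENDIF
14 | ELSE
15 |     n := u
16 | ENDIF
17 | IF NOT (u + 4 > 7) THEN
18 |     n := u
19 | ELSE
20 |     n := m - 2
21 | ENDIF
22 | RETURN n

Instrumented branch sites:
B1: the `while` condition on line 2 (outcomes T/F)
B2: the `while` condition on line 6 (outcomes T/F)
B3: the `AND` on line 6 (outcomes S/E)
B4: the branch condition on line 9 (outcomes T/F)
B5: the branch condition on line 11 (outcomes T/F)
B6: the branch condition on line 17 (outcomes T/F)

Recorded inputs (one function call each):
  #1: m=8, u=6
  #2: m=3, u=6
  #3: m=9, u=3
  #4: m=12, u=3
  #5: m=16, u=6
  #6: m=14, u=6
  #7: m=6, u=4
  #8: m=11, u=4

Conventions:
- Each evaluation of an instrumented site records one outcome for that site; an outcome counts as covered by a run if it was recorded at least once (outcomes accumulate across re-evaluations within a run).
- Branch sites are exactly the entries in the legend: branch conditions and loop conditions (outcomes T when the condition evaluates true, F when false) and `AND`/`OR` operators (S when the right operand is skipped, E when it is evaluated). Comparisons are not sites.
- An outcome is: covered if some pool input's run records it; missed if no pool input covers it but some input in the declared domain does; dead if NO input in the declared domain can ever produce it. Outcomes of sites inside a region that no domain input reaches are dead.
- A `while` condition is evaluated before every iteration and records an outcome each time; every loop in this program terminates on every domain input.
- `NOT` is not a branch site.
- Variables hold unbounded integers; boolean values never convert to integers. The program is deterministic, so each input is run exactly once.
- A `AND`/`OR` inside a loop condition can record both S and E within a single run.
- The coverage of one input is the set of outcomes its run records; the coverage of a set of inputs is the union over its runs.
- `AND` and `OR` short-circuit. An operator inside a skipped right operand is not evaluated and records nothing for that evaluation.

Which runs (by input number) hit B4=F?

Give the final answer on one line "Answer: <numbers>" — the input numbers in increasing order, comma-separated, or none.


input #1 (m=8, u=6): hits B4=F
input #2 (m=3, u=6): hits B4=F
input #3 (m=9, u=3): hits B4=F
input #4 (m=12, u=3): never hits B4=F
input #5 (m=16, u=6): never hits B4=F
input #6 (m=14, u=6): hits B4=F
input #7 (m=6, u=4): hits B4=F
input #8 (m=11, u=4): hits B4=F
Answer: 1, 2, 3, 6, 7, 8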